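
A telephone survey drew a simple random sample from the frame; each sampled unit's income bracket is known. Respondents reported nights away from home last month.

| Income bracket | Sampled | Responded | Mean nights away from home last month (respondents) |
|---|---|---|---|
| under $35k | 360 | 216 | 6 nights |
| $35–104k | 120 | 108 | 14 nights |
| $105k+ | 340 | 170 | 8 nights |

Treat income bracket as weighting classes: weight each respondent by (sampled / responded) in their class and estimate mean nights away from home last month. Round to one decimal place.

8.0

Response rates by class: under $35k 216/360 = 60%, $35–104k 108/120 = 90%, $105k+ 170/340 = 50%.
Each respondent's weight = sampled/responded in their class; summing within a class gives n_sampled, so:
  under $35k: 360 × 6 = 2160
  $35–104k: 120 × 14 = 1680
  $105k+: 340 × 8 = 2720
Adjusted estimate = 6560 / 820 = 8 → 8.0.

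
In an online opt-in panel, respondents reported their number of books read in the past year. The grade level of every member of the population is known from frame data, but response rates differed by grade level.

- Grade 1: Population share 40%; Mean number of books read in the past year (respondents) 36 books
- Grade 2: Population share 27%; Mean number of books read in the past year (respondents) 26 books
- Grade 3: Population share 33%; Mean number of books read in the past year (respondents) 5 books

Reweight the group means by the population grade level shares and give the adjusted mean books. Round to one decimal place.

23.1

Weight each group's respondent value by its population share:
  Grade 1: 0.4 × 36 = 14.4
  Grade 2: 0.27 × 26 = 7.02
  Grade 3: 0.33 × 5 = 1.65
Post-stratified estimate = 23.07 → 23.1.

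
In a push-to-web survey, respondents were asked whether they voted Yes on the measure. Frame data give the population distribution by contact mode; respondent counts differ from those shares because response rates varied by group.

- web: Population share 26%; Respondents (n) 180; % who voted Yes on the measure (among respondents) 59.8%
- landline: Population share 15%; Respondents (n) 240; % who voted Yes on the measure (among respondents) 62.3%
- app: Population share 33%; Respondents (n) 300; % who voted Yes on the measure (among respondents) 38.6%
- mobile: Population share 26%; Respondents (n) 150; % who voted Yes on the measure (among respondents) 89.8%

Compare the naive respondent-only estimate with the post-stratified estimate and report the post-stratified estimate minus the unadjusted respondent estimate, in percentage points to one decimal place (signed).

+2.6 percentage points

Without adjustment, the pooled respondent share is:
  (180/870)×59.8 + (240/870)×62.3 + (300/870)×38.6 + (150/870)×89.8 = 58.3517%
Reweighting by population contact mode shares:
  0.26×59.8 + 0.15×62.3 + 0.33×38.6 + 0.26×89.8 = 60.979%
Difference = 60.979 − 58.3517 = 2.6273 pp.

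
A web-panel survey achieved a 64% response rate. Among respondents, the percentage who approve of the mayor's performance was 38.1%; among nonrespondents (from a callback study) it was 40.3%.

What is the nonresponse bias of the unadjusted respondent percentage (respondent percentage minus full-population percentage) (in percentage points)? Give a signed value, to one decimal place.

-0.8 percentage points

Nonresponse fraction = 1 − 0.64 = 0.36.
Bias = (nonresponse fraction) × (respondent percentage − nonrespondent percentage)
     = 0.36 × (38.1 − 40.3) = 0.36 × -2.2 = -0.792.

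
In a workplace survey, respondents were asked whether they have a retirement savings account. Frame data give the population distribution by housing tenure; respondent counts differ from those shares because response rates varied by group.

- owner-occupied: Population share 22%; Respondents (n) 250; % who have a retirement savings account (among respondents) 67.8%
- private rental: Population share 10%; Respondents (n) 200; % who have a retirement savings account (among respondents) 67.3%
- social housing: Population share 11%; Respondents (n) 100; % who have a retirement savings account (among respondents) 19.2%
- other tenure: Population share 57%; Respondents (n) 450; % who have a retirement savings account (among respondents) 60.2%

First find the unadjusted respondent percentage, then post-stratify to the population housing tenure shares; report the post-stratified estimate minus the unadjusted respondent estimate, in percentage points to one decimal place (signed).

-1.3 percentage points

Unadjusted (pooled respondent) estimate weights by respondent counts:
  (250/1000)×67.8 + (200/1000)×67.3 + (100/1000)×19.2 + (450/1000)×60.2 = 59.42%
Post-stratifying to population shares instead:
  0.22×67.8 + 0.1×67.3 + 0.11×19.2 + 0.57×60.2 = 58.072%
Difference = 58.072 − 59.42 = -1.348 pp.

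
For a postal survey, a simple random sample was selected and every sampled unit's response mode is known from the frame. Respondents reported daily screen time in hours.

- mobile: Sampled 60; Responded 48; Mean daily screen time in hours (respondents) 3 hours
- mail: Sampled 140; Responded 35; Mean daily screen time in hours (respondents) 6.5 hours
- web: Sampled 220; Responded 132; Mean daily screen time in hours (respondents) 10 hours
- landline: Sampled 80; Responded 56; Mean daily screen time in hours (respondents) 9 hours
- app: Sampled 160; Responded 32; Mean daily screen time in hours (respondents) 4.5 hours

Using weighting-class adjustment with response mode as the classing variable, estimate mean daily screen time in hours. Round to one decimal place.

7.2

Class response rates: mobile 48/60 = 80%, mail 35/140 = 25%, web 132/220 = 60%, landline 56/80 = 70%, app 32/160 = 20%.
Each respondent's weight = sampled/responded in their class; summing within a class gives n_sampled, so:
  mobile: 60 × 3 = 180
  mail: 140 × 6.5 = 910
  web: 220 × 10 = 2200
  landline: 80 × 9 = 720
  app: 160 × 4.5 = 720
Adjusted estimate = 4730 / 660 = 7.16667 → 7.2.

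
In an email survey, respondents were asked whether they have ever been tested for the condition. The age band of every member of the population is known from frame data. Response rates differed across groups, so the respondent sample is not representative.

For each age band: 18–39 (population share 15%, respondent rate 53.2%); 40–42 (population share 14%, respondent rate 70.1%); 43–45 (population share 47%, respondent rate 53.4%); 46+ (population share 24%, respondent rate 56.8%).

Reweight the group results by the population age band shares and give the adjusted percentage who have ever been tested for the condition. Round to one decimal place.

56.5%

Post-stratification weights by population share, not respondent share:
  18–39: 0.15 × 53.2 = 7.98
  40–42: 0.14 × 70.1 = 9.814
  43–45: 0.47 × 53.4 = 25.098
  46+: 0.24 × 56.8 = 13.632
Post-stratified estimate = 56.524 → 56.5%.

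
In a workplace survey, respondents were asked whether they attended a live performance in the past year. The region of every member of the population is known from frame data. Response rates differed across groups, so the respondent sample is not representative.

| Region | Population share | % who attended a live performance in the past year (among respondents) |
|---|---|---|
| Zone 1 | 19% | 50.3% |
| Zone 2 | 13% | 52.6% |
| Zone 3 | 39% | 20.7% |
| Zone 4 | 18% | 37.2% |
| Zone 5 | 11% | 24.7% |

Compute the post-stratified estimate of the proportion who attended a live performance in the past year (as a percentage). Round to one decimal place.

33.9%

Post-stratification weights by population share, not respondent share:
  Zone 1: 0.19 × 50.3 = 9.557
  Zone 2: 0.13 × 52.6 = 6.838
  Zone 3: 0.39 × 20.7 = 8.073
  Zone 4: 0.18 × 37.2 = 6.696
  Zone 5: 0.11 × 24.7 = 2.717
Post-stratified estimate = 33.881 → 33.9%.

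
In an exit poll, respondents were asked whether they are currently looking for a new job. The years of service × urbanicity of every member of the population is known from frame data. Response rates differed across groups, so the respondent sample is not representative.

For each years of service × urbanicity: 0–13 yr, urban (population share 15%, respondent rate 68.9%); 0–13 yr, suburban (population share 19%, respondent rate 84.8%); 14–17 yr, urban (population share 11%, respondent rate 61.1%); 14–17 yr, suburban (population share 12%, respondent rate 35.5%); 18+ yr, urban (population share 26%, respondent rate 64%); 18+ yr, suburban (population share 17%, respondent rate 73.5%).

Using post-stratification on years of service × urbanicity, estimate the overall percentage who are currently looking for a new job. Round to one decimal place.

Post-stratification weights by population share, not respondent share:
  0–13 yr, urban: 0.15 × 68.9 = 10.335
  0–13 yr, suburban: 0.19 × 84.8 = 16.112
  14–17 yr, urban: 0.11 × 61.1 = 6.721
  14–17 yr, suburban: 0.12 × 35.5 = 4.26
  18+ yr, urban: 0.26 × 64 = 16.64
  18+ yr, suburban: 0.17 × 73.5 = 12.495
Post-stratified estimate = 66.563 → 66.6%.

66.6%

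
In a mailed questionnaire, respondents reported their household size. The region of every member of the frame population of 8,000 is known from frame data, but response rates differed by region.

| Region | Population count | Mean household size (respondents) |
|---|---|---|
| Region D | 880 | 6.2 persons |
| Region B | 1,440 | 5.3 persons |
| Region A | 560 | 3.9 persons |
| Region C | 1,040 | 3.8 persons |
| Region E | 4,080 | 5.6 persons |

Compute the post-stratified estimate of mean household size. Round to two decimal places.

5.26

Post-stratification weights by population share, not respondent share:
  Region D: (880/8,000) × 6.2 = 0.682
  Region B: (1,440/8,000) × 5.3 = 0.954
  Region A: (560/8,000) × 3.9 = 0.273
  Region C: (1,040/8,000) × 3.8 = 0.494
  Region E: (4,080/8,000) × 5.6 = 2.856
Post-stratified estimate = 5.259 → 5.26.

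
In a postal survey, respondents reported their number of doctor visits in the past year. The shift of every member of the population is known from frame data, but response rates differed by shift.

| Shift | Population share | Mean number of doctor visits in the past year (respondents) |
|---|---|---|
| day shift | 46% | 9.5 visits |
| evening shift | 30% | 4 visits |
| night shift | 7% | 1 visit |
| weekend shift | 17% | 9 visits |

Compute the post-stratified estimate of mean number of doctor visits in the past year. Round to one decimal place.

Post-stratification weights by population share, not respondent share:
  day shift: 0.46 × 9.5 = 4.37
  evening shift: 0.3 × 4 = 1.2
  night shift: 0.07 × 1 = 0.07
  weekend shift: 0.17 × 9 = 1.53
Post-stratified estimate = 7.17 → 7.2.

7.2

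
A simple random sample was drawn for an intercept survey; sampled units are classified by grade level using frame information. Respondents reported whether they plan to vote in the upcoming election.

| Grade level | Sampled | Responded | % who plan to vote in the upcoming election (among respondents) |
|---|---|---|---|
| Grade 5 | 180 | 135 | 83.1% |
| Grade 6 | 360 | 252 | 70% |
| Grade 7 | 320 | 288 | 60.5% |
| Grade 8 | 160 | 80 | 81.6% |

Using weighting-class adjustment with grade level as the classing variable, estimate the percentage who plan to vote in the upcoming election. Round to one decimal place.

71.2%

Class response rates: Grade 5 135/180 = 75%, Grade 6 252/360 = 70%, Grade 7 288/320 = 90%, Grade 8 80/160 = 50%.
Weighting each respondent by the inverse class response rate inflates each class back to its sampled size, so the class weight is n_sampled:
  Grade 5: 180 × 83.1 = 14958
  Grade 6: 360 × 70 = 25,200
  Grade 7: 320 × 60.5 = 19,360
  Grade 8: 160 × 81.6 = 13,056
Adjusted estimate = 72,574 / 1,020 = 71.151 → 71.2%.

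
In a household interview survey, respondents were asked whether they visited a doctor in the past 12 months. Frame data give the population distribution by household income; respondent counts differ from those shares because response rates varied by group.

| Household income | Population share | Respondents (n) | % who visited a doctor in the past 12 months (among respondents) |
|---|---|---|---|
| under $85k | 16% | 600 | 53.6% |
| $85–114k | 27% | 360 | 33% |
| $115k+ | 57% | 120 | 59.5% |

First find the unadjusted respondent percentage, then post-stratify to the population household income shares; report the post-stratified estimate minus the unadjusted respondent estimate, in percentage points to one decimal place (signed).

Naive respondent-only estimate (weights = respondent counts):
  (600/1080)×53.6 + (360/1080)×33 + (120/1080)×59.5 = 47.3889%
Post-stratifying to population shares instead:
  0.16×53.6 + 0.27×33 + 0.57×59.5 = 51.401%
Difference = 51.401 − 47.3889 = 4.0121 pp.

+4.0 percentage points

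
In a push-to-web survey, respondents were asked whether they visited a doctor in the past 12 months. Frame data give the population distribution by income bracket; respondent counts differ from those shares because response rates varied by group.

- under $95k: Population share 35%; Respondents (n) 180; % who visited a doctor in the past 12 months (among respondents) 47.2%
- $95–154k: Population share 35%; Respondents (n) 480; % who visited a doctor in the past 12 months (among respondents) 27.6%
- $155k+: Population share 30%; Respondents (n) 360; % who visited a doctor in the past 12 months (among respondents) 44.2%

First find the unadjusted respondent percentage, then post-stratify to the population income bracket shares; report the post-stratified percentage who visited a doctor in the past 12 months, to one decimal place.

39.4%

Without adjustment, the pooled respondent share is:
  (180/1020)×47.2 + (480/1020)×27.6 + (360/1020)×44.2 = 36.9176%
Post-stratified estimate weights by population shares:
  0.35×47.2 + 0.35×27.6 + 0.3×44.2 = 39.44%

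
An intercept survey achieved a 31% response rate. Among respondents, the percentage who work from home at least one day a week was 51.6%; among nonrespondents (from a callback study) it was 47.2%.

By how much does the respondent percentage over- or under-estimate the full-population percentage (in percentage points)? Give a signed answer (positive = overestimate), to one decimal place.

+3.0 percentage points

Nonresponse fraction = 1 − 0.31 = 0.69.
Bias = (nonresponse fraction) × (respondent percentage − nonrespondent percentage)
     = 0.69 × (51.6 − 47.2) = 0.69 × 4.4 = 3.036.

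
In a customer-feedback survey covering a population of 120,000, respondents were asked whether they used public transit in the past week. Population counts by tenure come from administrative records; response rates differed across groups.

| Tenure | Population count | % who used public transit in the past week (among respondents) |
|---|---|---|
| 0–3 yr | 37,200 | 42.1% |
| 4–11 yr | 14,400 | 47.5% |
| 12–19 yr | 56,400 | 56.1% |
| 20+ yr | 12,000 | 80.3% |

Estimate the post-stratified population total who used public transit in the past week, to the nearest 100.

63,800

Estimated count per cell = population count × respondent percentage:
  0–3 yr: 37,200 × 42.1% = 15661.2
  4–11 yr: 14,400 × 47.5% = 6840
  12–19 yr: 56,400 × 56.1% = 31640.4
  20+ yr: 12,000 × 80.3% = 9636
Estimated total = 63777.6 → 63,800.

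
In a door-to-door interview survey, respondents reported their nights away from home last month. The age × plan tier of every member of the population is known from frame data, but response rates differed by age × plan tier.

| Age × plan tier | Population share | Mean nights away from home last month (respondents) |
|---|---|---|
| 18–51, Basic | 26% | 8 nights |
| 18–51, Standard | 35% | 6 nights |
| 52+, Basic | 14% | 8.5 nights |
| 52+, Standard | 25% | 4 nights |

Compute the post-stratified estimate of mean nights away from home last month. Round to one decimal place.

6.4

Each cell contributes population-share × respondent value:
  18–51, Basic: 0.26 × 8 = 2.08
  18–51, Standard: 0.35 × 6 = 2.1
  52+, Basic: 0.14 × 8.5 = 1.19
  52+, Standard: 0.25 × 4 = 1
Post-stratified estimate = 6.37 → 6.4.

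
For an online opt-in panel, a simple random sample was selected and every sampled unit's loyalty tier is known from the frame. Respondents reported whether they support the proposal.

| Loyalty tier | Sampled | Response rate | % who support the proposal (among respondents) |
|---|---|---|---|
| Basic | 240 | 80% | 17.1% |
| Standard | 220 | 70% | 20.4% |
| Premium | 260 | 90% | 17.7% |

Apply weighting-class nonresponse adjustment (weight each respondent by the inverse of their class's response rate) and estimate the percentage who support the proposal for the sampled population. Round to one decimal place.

Inverse-response-rate weighting restores each class to its sampled count, so class totals weight by n_sampled:
  Basic: 240 × 17.1 = 4104
  Standard: 220 × 20.4 = 4488
  Premium: 260 × 17.7 = 4602
Adjusted estimate = 13,194 / 720 = 18.325 → 18.3%.

18.3%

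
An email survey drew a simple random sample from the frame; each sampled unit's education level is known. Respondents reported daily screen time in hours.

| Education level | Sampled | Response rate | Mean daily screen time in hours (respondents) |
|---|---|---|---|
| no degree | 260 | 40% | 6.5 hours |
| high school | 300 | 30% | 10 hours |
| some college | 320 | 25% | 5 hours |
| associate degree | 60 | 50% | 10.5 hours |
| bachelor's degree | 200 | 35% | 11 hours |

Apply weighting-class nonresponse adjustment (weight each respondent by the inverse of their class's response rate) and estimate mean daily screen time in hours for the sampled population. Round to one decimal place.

8.0

Weighting each respondent by the inverse class response rate inflates each class back to its sampled size, so the class weight is n_sampled:
  no degree: 260 × 6.5 = 1690
  high school: 300 × 10 = 3000
  some college: 320 × 5 = 1600
  associate degree: 60 × 10.5 = 630
  bachelor's degree: 200 × 11 = 2200
Adjusted estimate = 9120 / 1,140 = 8 → 8.0.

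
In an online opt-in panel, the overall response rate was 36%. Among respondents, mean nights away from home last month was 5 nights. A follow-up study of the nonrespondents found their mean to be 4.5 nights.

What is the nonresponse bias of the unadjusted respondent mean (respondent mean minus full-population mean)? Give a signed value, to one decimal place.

+0.3

Nonresponse fraction = 1 − 0.36 = 0.64.
Bias = (nonresponse fraction) × (respondent mean − nonrespondent mean)
     = 0.64 × (5 − 4.5) = 0.64 × 0.5 = 0.32.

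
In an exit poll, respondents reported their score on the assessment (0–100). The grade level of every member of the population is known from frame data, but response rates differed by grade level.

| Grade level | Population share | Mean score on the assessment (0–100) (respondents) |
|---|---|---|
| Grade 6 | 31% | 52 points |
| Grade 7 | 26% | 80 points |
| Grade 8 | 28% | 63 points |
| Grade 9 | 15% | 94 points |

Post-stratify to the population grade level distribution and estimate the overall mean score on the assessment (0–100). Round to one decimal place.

68.7

Weight each group's respondent value by its population share:
  Grade 6: 0.31 × 52 = 16.12
  Grade 7: 0.26 × 80 = 20.8
  Grade 8: 0.28 × 63 = 17.64
  Grade 9: 0.15 × 94 = 14.1
Post-stratified estimate = 68.66 → 68.7.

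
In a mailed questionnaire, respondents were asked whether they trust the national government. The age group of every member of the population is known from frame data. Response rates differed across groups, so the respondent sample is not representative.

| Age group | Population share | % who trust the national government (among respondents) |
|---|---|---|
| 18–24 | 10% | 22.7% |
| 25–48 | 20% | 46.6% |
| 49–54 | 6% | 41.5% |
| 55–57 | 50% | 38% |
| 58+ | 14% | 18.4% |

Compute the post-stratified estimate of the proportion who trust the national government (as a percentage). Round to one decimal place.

35.7%

Each cell contributes population-share × respondent value:
  18–24: 0.1 × 22.7 = 2.27
  25–48: 0.2 × 46.6 = 9.32
  49–54: 0.06 × 41.5 = 2.49
  55–57: 0.5 × 38 = 19
  58+: 0.14 × 18.4 = 2.576
Post-stratified estimate = 35.656 → 35.7%.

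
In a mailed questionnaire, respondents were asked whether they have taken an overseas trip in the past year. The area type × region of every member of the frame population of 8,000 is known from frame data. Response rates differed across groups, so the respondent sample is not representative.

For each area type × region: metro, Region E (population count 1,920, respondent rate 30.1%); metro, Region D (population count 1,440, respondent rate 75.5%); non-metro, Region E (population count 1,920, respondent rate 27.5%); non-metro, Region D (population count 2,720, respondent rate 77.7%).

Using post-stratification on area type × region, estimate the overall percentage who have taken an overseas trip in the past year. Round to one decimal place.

Weight each group's respondent value by its population share:
  metro, Region E: (1,920/8,000) × 30.1 = 7.224
  metro, Region D: (1,440/8,000) × 75.5 = 13.59
  non-metro, Region E: (1,920/8,000) × 27.5 = 6.6
  non-metro, Region D: (2,720/8,000) × 77.7 = 26.418
Post-stratified estimate = 53.832 → 53.8%.

53.8%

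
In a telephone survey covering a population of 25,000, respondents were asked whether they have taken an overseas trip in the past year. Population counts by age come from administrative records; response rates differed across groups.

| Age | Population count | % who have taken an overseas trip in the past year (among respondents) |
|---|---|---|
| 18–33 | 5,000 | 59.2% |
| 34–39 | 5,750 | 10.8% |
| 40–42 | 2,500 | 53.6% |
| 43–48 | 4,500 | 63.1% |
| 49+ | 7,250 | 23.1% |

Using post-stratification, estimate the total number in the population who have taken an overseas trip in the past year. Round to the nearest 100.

9,400

Apply each group's respondent rate to its population count:
  18–33: 5,000 × 59.2% = 2960
  34–39: 5,750 × 10.8% = 621
  40–42: 2,500 × 53.6% = 1340
  43–48: 4,500 × 63.1% = 2839.5
  49+: 7,250 × 23.1% = 1674.75
Estimated total = 9435.25 → 9,400.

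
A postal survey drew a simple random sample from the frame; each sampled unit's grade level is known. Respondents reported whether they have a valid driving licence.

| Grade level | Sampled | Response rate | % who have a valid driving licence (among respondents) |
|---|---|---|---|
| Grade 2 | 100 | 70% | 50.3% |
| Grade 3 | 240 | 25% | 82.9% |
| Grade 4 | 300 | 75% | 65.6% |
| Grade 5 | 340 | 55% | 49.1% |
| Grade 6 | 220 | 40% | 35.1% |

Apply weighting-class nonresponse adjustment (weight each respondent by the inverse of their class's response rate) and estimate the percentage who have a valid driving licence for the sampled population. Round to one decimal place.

With weight = n_sampled/n_responded per class, the weighted class total is n_sampled:
  Grade 2: 100 × 50.3 = 5030
  Grade 3: 240 × 82.9 = 19,896
  Grade 4: 300 × 65.6 = 19,680
  Grade 5: 340 × 49.1 = 16,694
  Grade 6: 220 × 35.1 = 7722
Adjusted estimate = 69,022 / 1,200 = 57.5183 → 57.5%.

57.5%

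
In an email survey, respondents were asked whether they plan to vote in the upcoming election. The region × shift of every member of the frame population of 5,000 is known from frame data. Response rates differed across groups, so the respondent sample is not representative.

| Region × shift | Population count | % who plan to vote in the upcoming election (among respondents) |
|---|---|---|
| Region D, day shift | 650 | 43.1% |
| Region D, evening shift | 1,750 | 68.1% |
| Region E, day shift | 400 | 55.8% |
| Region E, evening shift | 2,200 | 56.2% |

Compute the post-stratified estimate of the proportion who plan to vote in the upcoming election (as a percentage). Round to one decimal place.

58.6%

Post-stratification weights by population share, not respondent share:
  Region D, day shift: (650/5,000) × 43.1 = 5.603
  Region D, evening shift: (1,750/5,000) × 68.1 = 23.835
  Region E, day shift: (400/5,000) × 55.8 = 4.464
  Region E, evening shift: (2,200/5,000) × 56.2 = 24.728
Post-stratified estimate = 58.63 → 58.6%.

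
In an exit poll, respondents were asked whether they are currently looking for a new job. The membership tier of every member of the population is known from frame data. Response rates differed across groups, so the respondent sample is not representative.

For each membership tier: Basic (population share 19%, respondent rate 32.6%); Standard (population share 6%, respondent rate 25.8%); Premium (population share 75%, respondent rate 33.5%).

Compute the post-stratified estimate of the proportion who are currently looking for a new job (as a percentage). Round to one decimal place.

32.9%

Reweight to the known membership tier distribution:
  Basic: 0.19 × 32.6 = 6.194
  Standard: 0.06 × 25.8 = 1.548
  Premium: 0.75 × 33.5 = 25.125
Post-stratified estimate = 32.867 → 32.9%.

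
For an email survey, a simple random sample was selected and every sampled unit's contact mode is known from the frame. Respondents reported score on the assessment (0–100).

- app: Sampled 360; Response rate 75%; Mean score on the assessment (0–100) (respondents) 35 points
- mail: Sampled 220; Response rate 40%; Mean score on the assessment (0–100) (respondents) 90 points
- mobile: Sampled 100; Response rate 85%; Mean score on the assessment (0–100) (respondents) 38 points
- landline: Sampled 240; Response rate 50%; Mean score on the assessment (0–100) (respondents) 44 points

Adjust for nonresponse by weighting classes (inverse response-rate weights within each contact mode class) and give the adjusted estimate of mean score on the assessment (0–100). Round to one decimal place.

50.8

Weighting each respondent by the inverse class response rate inflates each class back to its sampled size, so the class weight is n_sampled:
  app: 360 × 35 = 12,600
  mail: 220 × 90 = 19,800
  mobile: 100 × 38 = 3800
  landline: 240 × 44 = 10,560
Adjusted estimate = 46,760 / 920 = 50.8261 → 50.8.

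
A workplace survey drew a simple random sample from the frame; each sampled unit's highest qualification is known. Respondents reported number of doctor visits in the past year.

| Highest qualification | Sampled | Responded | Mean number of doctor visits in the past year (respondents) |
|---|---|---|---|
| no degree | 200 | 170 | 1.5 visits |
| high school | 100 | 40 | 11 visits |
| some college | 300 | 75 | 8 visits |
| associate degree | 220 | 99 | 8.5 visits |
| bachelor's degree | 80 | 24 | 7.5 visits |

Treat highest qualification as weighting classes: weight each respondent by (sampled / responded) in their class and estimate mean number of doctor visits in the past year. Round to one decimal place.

7.0

Class response rates: no degree 170/200 = 85%, high school 40/100 = 40%, some college 75/300 = 25%, associate degree 99/220 = 45%, bachelor's degree 24/80 = 30%.
Each respondent's weight = sampled/responded in their class; summing within a class gives n_sampled, so:
  no degree: 200 × 1.5 = 300
  high school: 100 × 11 = 1100
  some college: 300 × 8 = 2400
  associate degree: 220 × 8.5 = 1870
  bachelor's degree: 80 × 7.5 = 600
Adjusted estimate = 6270 / 900 = 6.96667 → 7.0.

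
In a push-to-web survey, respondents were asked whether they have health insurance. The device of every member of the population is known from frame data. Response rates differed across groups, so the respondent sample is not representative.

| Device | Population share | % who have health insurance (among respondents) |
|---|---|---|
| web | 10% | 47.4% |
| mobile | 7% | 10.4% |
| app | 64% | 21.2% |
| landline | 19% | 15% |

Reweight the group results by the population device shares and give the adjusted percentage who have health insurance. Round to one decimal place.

21.9%

Weight each group's respondent value by its population share:
  web: 0.1 × 47.4 = 4.74
  mobile: 0.07 × 10.4 = 0.728
  app: 0.64 × 21.2 = 13.568
  landline: 0.19 × 15 = 2.85
Post-stratified estimate = 21.886 → 21.9%.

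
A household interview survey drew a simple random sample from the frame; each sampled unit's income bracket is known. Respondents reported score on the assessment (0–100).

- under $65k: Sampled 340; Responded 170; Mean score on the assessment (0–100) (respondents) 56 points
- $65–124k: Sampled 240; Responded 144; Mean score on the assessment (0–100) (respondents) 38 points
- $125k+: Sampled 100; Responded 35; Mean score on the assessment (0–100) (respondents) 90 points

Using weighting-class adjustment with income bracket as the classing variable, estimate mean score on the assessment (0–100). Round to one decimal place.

Response rates by class: under $65k 170/340 = 50%, $65–124k 144/240 = 60%, $125k+ 35/100 = 35%.
With weight = n_sampled/n_responded per class, the weighted class total is n_sampled:
  under $65k: 340 × 56 = 19,040
  $65–124k: 240 × 38 = 9120
  $125k+: 100 × 90 = 9000
Adjusted estimate = 37,160 / 680 = 54.6471 → 54.6.

54.6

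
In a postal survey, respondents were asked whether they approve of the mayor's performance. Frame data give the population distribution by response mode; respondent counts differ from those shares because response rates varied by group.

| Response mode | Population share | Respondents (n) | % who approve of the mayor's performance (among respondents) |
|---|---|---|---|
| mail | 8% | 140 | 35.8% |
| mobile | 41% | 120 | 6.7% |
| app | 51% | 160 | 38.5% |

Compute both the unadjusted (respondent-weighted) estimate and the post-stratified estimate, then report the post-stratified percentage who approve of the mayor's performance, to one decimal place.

25.2%

Naive respondent-only estimate (weights = respondent counts):
  (140/420)×35.8 + (120/420)×6.7 + (160/420)×38.5 = 28.5143%
Post-stratifying to population shares instead:
  0.08×35.8 + 0.41×6.7 + 0.51×38.5 = 25.246%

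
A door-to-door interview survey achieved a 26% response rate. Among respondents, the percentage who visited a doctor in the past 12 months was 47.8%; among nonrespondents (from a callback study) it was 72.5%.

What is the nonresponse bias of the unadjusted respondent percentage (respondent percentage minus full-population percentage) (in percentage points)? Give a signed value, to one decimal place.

-18.3 percentage points

Nonresponse fraction = 1 − 0.26 = 0.74.
Bias = (nonresponse fraction) × (respondent percentage − nonrespondent percentage)
     = 0.74 × (47.8 − 72.5) = 0.74 × -24.7 = -18.278.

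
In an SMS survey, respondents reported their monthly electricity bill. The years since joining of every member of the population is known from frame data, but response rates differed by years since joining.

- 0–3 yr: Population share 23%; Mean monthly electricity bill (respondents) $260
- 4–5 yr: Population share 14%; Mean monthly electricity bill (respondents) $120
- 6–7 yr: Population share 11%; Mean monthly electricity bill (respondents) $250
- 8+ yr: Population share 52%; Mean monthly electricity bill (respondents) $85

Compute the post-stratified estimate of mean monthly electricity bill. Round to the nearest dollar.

Weight each group's respondent value by its population share:
  0–3 yr: 0.23 × 260 = 59.8
  4–5 yr: 0.14 × 120 = 16.8
  6–7 yr: 0.11 × 250 = 27.5
  8+ yr: 0.52 × 85 = 44.2
Post-stratified estimate = 148.3 → $148.

$148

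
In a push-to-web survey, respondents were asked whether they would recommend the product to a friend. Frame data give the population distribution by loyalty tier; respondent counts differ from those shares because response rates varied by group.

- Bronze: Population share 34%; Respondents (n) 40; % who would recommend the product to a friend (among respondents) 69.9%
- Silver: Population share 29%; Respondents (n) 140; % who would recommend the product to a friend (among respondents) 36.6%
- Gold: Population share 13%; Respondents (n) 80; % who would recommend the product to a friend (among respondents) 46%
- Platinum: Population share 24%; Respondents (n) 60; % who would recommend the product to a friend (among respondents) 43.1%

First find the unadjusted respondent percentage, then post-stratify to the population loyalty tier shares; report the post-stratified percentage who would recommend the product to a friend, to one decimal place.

50.7%

Unadjusted (pooled respondent) estimate weights by respondent counts:
  (40/320)×69.9 + (140/320)×36.6 + (80/320)×46 + (60/320)×43.1 = 44.3312%
Post-stratifying to population shares instead:
  0.34×69.9 + 0.29×36.6 + 0.13×46 + 0.24×43.1 = 50.704%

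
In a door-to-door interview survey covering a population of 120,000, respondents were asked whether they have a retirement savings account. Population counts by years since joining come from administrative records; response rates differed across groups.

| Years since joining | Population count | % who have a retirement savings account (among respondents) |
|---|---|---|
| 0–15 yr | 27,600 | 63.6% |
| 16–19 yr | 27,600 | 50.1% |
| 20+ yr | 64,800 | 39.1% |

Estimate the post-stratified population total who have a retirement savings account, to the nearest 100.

56,700

Estimated count per cell = population count × respondent percentage:
  0–15 yr: 27,600 × 63.6% = 17553.6
  16–19 yr: 27,600 × 50.1% = 13827.6
  20+ yr: 64,800 × 39.1% = 25336.8
Estimated total = 56,718 → 56,700.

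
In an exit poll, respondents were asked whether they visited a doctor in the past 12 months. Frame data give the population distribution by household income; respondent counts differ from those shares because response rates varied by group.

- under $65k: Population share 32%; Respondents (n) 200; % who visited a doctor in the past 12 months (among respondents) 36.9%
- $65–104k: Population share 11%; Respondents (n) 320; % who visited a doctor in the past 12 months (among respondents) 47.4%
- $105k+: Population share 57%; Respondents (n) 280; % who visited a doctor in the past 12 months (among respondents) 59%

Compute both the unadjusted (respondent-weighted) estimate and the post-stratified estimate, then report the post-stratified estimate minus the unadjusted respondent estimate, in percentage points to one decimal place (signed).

Naive respondent-only estimate (weights = respondent counts):
  (200/800)×36.9 + (320/800)×47.4 + (280/800)×59 = 48.835%
Reweighting by population household income shares:
  0.32×36.9 + 0.11×47.4 + 0.57×59 = 50.652%
Difference = 50.652 − 48.835 = 1.817 pp.

+1.8 percentage points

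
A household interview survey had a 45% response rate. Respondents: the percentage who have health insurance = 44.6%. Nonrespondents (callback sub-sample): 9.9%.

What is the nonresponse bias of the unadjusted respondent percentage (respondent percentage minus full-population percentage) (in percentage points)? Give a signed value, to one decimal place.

Nonresponse fraction = 1 − 0.45 = 0.55.
Bias = (nonresponse fraction) × (respondent percentage − nonrespondent percentage)
     = 0.55 × (44.6 − 9.9) = 0.55 × 34.7 = 19.085.

+19.1 percentage points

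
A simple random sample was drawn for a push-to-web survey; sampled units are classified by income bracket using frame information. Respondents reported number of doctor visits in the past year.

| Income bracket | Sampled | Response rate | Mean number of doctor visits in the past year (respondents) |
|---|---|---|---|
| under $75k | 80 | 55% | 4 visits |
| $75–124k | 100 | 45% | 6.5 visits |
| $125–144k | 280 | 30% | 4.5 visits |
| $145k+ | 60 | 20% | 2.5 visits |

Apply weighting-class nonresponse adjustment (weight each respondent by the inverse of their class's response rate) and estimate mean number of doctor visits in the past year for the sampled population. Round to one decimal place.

Inverse-response-rate weighting restores each class to its sampled count, so class totals weight by n_sampled:
  under $75k: 80 × 4 = 320
  $75–124k: 100 × 6.5 = 650
  $125–144k: 280 × 4.5 = 1260
  $145k+: 60 × 2.5 = 150
Adjusted estimate = 2380 / 520 = 4.57692 → 4.6.

4.6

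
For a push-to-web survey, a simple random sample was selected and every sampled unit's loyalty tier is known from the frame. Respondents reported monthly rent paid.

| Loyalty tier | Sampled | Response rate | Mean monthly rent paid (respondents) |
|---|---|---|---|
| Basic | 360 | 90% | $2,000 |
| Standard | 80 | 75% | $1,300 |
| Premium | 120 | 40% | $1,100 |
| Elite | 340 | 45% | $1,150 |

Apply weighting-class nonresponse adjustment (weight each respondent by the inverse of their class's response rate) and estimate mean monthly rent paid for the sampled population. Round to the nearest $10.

Weighting each respondent by the inverse class response rate inflates each class back to its sampled size, so the class weight is n_sampled:
  Basic: 360 × 2000 = 720,000
  Standard: 80 × 1300 = 104,000
  Premium: 120 × 1100 = 132,000
  Elite: 340 × 1150 = 391,000
Adjusted estimate = 1,347,000 / 900 = 1496.67 → $1,500.

$1,500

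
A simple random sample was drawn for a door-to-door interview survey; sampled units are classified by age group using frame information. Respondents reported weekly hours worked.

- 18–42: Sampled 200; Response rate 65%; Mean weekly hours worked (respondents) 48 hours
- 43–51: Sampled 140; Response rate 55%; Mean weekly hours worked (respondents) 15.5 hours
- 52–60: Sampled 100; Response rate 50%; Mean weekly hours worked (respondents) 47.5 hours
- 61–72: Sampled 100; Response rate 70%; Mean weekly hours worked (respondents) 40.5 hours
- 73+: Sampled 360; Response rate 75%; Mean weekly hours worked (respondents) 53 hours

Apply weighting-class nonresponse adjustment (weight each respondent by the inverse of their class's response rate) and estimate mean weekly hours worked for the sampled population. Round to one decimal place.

With weight = n_sampled/n_responded per class, the weighted class total is n_sampled:
  18–42: 200 × 48 = 9600
  43–51: 140 × 15.5 = 2170
  52–60: 100 × 47.5 = 4750
  61–72: 100 × 40.5 = 4050
  73+: 360 × 53 = 19,080
Adjusted estimate = 39,650 / 900 = 44.0556 → 44.1.

44.1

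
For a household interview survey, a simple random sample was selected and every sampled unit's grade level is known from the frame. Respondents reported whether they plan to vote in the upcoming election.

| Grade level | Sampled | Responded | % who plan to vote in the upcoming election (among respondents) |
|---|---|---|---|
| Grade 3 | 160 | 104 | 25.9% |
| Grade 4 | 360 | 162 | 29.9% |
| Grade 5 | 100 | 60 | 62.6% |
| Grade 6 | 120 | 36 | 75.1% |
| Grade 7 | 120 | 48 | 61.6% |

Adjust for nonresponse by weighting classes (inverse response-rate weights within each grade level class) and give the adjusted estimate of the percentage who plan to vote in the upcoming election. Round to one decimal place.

Class response rates: Grade 3 104/160 = 65%, Grade 4 162/360 = 45%, Grade 5 60/100 = 60%, Grade 6 36/120 = 30%, Grade 7 48/120 = 40%.
Inverse-response-rate weighting restores each class to its sampled count, so class totals weight by n_sampled:
  Grade 3: 160 × 25.9 = 4144
  Grade 4: 360 × 29.9 = 10,764
  Grade 5: 100 × 62.6 = 6260
  Grade 6: 120 × 75.1 = 9012
  Grade 7: 120 × 61.6 = 7392
Adjusted estimate = 37,572 / 860 = 43.6884 → 43.7%.

43.7%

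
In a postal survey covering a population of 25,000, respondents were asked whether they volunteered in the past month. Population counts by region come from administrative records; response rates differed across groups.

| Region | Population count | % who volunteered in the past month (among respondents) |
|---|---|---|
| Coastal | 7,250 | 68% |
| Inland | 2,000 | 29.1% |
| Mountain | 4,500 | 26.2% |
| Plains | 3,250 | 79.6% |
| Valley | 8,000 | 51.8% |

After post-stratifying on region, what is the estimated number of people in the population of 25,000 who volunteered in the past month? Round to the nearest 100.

13,400

Estimated count per cell = population count × respondent percentage:
  Coastal: 7,250 × 68% = 4930
  Inland: 2,000 × 29.1% = 582
  Mountain: 4,500 × 26.2% = 1179
  Plains: 3,250 × 79.6% = 2587
  Valley: 8,000 × 51.8% = 4144
Estimated total = 13,422 → 13,400.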